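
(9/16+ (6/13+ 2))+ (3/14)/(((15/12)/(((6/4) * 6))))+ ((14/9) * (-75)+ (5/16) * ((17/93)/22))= -1669673963/14894880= -112.10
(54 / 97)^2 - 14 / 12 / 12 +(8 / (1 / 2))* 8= 86857433 / 677448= 128.21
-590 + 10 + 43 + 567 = 30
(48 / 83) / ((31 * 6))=8 / 2573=0.00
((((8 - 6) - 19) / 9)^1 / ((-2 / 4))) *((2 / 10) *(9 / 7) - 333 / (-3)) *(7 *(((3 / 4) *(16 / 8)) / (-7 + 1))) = -11033 / 15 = -735.53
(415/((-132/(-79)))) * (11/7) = 32785/84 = 390.30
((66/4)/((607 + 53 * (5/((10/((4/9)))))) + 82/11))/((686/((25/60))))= 5445/340239536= 0.00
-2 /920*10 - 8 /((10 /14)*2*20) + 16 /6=2.36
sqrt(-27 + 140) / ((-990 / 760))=-76 * sqrt(113) / 99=-8.16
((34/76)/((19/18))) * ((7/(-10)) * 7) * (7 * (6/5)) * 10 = -314874/1805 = -174.45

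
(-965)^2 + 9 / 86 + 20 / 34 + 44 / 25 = 34036363403 / 36550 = 931227.45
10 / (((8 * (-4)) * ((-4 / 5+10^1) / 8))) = -25 / 92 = -0.27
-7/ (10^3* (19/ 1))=-7/ 19000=-0.00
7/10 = 0.70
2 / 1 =2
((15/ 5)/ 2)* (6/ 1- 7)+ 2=1/ 2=0.50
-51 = -51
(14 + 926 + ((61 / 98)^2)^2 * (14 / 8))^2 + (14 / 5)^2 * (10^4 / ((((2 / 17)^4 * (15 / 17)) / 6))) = 7733411745370772460002721 / 2778001706389504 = 2783803813.94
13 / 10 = 1.30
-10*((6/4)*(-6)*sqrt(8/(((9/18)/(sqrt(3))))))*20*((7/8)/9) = 700*3^(1/4) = 921.25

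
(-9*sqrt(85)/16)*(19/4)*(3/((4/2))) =-513*sqrt(85)/128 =-36.95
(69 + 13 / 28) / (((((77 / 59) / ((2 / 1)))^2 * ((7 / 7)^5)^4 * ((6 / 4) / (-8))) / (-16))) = 1733259520 / 124509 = 13920.76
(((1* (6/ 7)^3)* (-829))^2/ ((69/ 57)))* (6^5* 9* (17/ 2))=362399718306087936/ 2705927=133928120864.34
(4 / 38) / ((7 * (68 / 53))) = 0.01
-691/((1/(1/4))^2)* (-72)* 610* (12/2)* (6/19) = 68284620/19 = 3593927.37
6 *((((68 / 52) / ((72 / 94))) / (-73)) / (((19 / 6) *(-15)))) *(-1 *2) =-1598 / 270465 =-0.01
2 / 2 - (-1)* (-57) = -56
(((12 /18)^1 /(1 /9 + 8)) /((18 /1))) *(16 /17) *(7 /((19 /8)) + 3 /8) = 0.01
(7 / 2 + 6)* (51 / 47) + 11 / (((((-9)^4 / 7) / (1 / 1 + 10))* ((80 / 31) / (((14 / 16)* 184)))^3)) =4950929811818239 / 157883904000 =31358.04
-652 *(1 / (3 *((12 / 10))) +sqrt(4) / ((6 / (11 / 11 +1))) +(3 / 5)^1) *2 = -90628 / 45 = -2013.96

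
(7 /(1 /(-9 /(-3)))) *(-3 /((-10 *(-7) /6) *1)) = -27 /5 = -5.40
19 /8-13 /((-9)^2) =1435 /648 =2.21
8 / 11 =0.73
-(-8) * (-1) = -8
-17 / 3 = -5.67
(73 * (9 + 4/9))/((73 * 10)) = 17/18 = 0.94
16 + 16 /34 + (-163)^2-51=451086 /17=26534.47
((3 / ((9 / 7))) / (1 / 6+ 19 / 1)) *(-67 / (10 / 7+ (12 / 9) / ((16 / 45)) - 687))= 26264 / 2195465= 0.01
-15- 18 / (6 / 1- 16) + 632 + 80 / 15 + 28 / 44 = 103087 / 165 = 624.77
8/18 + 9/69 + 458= 94925/207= 458.57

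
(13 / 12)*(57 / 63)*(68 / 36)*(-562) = -1179919 / 1134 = -1040.49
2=2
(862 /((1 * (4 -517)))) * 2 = -1724 /513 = -3.36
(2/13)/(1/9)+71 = 941/13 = 72.38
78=78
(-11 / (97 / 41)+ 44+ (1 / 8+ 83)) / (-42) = -95041 / 32592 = -2.92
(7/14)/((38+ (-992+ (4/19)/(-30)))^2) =0.00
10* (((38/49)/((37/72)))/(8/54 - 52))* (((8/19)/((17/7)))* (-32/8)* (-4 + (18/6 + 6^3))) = 43.39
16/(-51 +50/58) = -232/727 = -0.32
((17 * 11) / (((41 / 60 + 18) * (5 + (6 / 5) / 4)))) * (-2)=-224400 / 59413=-3.78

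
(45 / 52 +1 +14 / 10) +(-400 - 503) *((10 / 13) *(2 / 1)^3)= -1443951 / 260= -5553.66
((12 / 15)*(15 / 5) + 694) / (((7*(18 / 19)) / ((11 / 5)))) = 231.03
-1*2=-2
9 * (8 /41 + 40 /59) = 19008 /2419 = 7.86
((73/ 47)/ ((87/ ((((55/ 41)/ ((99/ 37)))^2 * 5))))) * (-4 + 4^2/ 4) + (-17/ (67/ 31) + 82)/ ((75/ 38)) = 188746/ 5025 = 37.56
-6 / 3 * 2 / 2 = -2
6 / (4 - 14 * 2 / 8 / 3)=36 / 17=2.12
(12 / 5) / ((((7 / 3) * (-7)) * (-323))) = 36 / 79135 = 0.00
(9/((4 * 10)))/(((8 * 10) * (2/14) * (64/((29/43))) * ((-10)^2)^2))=1827/88064000000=0.00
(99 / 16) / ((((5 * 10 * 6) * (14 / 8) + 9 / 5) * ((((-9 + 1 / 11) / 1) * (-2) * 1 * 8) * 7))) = 1815 / 154190848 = 0.00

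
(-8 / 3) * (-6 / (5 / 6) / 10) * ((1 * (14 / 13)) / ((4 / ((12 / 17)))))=2016 / 5525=0.36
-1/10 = -0.10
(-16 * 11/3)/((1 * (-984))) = 22/369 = 0.06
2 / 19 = 0.11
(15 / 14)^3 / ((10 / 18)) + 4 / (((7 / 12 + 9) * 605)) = 422799837 / 190913800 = 2.21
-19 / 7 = -2.71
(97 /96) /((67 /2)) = 97 /3216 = 0.03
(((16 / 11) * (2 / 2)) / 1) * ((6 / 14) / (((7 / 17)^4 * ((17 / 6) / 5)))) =7074720 / 184877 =38.27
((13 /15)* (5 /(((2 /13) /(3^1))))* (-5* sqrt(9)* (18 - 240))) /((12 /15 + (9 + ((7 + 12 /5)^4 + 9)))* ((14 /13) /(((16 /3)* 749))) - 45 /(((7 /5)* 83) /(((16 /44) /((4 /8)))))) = 153909.89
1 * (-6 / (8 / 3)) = -9 / 4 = -2.25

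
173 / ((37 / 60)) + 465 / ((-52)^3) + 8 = 1501113803 / 5202496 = 288.54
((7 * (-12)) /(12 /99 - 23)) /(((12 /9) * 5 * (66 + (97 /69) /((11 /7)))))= 1577961 /191668075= 0.01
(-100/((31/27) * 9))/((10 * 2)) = -15/31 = -0.48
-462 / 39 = -154 / 13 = -11.85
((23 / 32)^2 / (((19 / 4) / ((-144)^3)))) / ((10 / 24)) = -779400.76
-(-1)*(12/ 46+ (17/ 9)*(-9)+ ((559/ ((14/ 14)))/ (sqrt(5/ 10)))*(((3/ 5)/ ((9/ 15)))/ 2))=-385/ 23+ 559*sqrt(2)/ 2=378.53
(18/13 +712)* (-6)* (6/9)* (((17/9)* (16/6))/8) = -630632/351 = -1796.67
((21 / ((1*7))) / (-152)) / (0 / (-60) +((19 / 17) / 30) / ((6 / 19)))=-2295 / 13718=-0.17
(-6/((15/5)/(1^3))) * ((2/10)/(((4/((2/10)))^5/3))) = -3/8000000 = -0.00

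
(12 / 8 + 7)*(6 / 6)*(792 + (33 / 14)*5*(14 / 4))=56661 / 8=7082.62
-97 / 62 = -1.56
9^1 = 9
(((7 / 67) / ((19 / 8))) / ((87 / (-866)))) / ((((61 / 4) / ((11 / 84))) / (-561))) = 14250896 / 6755811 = 2.11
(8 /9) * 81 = 72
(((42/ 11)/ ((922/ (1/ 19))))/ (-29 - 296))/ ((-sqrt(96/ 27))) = 63*sqrt(2)/ 250507400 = 0.00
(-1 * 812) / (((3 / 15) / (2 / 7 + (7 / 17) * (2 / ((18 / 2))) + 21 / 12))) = -1321385 / 153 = -8636.50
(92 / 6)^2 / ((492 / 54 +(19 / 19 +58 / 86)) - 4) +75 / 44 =2100211 / 57772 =36.35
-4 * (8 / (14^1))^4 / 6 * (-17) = 8704 / 7203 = 1.21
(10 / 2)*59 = 295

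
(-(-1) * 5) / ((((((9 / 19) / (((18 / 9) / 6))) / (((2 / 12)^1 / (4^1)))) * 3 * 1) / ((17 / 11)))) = 0.08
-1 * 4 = -4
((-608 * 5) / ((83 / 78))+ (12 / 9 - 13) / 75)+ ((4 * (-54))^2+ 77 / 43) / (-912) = -141988888457 / 48823920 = -2908.18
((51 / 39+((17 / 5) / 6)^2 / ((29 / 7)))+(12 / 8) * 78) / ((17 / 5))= 40168099 / 1153620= 34.82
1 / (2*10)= 1 / 20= 0.05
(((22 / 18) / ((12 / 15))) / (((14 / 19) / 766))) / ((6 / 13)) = 5203055 / 1512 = 3441.17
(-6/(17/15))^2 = 8100/289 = 28.03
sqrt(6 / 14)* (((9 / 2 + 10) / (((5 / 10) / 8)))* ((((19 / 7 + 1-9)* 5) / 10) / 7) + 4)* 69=-282624* sqrt(21) / 343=-3775.94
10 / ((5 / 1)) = 2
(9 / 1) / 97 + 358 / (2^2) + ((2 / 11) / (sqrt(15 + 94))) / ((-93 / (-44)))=8 * sqrt(109) / 10137 + 17381 / 194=89.60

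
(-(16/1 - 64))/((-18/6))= -16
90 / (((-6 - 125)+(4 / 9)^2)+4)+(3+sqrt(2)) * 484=484 * sqrt(2)+14906202 / 10271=2135.77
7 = 7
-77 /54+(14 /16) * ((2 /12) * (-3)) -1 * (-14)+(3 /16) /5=12.17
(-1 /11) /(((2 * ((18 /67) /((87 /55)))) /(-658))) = 176.10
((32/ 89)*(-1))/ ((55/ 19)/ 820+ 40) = -99712/ 11093939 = -0.01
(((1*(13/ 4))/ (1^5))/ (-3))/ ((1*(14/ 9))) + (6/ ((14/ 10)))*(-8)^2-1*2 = 15209/ 56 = 271.59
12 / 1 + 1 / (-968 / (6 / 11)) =63885 / 5324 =12.00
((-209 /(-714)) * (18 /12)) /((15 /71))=14839 /7140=2.08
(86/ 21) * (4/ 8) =43/ 21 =2.05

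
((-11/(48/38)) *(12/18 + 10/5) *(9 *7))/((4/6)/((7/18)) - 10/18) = -92169/73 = -1262.59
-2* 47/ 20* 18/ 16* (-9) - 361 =-25073/ 80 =-313.41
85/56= 1.52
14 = 14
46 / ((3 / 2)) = 92 / 3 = 30.67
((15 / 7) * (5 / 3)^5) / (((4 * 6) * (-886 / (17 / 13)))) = -265625 / 156736944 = -0.00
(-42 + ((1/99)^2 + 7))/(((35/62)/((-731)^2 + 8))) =-344394472844/10395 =-33130781.42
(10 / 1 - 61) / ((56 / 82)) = -2091 / 28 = -74.68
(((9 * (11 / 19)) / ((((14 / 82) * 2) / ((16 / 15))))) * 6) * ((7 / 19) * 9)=584496 / 1805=323.82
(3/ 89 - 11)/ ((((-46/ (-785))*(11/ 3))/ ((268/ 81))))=-102665440/ 607959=-168.87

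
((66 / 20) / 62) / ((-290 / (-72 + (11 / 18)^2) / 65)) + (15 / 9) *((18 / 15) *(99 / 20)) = 41767033 / 3883680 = 10.75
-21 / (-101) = 21 / 101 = 0.21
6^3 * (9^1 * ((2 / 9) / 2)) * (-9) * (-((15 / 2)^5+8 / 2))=184559229 / 4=46139807.25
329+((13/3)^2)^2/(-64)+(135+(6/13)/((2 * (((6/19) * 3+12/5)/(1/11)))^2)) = 458.49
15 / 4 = 3.75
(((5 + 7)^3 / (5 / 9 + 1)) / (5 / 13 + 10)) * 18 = 67392 / 35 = 1925.49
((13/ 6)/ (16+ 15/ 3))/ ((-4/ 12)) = -13/ 42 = -0.31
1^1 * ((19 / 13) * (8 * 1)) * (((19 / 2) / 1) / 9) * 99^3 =155679084 / 13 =11975314.15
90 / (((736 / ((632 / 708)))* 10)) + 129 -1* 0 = 2801085 / 21712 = 129.01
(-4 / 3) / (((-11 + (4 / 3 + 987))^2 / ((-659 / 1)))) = 0.00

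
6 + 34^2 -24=1138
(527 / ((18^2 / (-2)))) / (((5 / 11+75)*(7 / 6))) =-5797 / 156870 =-0.04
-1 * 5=-5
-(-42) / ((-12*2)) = -7 / 4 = -1.75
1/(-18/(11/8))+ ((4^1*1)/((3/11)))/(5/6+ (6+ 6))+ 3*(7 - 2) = 16.07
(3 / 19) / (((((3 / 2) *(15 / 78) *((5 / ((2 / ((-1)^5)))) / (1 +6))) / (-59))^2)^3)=6279142595468960310566846464 / 1127197265625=5570580045709521.64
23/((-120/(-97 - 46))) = 3289/120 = 27.41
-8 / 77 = -0.10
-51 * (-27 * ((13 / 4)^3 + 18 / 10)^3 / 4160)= 2127747768989337 / 136314880000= 15609.06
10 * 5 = 50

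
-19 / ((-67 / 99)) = 28.07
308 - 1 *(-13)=321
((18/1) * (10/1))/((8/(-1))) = -45/2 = -22.50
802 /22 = 401 /11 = 36.45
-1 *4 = -4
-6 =-6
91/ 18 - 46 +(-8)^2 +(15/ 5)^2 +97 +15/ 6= 1184/ 9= 131.56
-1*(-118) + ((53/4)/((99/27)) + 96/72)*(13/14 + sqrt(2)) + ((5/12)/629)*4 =653*sqrt(2)/132 + 47501639/387464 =129.59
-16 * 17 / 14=-136 / 7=-19.43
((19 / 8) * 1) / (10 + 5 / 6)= 57 / 260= 0.22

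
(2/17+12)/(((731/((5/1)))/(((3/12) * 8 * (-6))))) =-12360/12427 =-0.99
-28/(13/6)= -168/13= -12.92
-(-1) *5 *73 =365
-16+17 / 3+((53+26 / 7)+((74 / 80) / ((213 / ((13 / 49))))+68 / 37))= 744841877 / 15446760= 48.22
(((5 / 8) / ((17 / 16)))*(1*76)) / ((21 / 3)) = 760 / 119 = 6.39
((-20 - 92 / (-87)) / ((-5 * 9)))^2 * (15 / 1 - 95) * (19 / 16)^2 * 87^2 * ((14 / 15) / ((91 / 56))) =-6863089408 / 78975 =-86902.05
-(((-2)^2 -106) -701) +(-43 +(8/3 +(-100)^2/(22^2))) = 284348/363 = 783.33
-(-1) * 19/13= 19/13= 1.46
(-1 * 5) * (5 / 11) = -25 / 11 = -2.27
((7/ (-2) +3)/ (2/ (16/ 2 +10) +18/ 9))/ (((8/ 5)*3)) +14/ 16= 251/ 304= 0.83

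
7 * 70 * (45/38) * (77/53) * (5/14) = 606375/2014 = 301.08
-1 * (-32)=32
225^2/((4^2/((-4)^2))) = 50625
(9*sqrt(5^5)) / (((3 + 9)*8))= 75*sqrt(5) / 32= 5.24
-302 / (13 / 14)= -4228 / 13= -325.23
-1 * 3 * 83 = -249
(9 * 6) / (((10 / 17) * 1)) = 459 / 5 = 91.80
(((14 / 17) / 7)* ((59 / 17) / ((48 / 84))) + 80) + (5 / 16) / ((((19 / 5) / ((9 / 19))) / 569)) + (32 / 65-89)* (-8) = 87988857121 / 108502160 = 810.94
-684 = -684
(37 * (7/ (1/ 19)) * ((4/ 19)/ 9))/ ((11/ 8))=8288/ 99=83.72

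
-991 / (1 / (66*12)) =-784872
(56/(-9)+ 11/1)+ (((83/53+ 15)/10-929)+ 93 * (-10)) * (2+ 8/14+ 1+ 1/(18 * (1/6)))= -121000451/16695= -7247.71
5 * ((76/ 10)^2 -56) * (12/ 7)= 528/ 35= 15.09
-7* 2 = -14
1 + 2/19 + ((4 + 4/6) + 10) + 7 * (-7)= -1894/57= -33.23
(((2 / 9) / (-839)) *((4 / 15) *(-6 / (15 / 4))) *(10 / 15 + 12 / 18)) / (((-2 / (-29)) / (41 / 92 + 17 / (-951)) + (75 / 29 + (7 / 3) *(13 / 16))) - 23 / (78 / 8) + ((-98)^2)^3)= 4445728768 / 26136440452234397048569425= 0.00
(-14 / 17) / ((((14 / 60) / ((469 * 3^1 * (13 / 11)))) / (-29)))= 31826340 / 187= 170194.33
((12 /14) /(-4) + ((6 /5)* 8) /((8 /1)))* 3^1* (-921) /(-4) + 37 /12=574531 /840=683.97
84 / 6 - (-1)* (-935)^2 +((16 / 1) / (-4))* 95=873859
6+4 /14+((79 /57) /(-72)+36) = 1214231 /28728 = 42.27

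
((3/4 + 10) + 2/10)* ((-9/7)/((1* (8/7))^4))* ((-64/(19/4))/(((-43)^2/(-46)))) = -15549219/5620960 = -2.77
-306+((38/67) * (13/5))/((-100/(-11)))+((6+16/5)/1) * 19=-2194883/16750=-131.04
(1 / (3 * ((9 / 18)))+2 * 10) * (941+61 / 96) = 2802307 / 144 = 19460.47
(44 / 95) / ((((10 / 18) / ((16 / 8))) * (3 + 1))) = 198 / 475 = 0.42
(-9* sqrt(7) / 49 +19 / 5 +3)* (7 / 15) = 238 / 75 - 3* sqrt(7) / 35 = 2.95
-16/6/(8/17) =-17/3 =-5.67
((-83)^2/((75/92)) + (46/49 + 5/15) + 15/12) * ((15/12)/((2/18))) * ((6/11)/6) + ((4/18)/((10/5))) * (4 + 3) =3355308961/388080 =8645.92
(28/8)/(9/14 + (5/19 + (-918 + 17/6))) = -2793/729580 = -0.00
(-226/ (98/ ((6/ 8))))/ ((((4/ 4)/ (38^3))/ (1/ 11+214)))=-20318546.77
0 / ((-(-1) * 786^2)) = 0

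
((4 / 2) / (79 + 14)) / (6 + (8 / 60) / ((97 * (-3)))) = 1455 / 405914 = 0.00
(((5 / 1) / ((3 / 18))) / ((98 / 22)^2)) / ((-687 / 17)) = -20570 / 549829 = -0.04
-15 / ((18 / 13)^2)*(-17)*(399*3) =1910545 / 12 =159212.08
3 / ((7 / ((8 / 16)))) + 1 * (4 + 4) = 115 / 14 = 8.21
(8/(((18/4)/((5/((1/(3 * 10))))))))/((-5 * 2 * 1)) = -80/3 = -26.67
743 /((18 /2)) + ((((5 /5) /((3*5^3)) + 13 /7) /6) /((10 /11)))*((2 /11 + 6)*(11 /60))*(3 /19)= 618075217 /7481250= 82.62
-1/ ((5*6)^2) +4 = 4.00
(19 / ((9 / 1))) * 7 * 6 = 88.67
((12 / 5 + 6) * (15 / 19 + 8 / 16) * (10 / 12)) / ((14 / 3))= 147 / 76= 1.93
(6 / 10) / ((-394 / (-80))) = 24 / 197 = 0.12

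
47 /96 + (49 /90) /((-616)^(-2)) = 297494209 /1440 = 206593.20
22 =22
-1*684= -684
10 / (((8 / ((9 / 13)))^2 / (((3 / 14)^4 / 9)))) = 3645 / 207753728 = 0.00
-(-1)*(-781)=-781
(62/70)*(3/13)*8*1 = 744/455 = 1.64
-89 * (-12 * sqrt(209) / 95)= 1068 * sqrt(209) / 95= 162.53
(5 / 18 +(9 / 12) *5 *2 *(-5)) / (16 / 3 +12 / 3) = -3.99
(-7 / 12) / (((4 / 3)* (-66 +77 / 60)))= 105 / 15532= 0.01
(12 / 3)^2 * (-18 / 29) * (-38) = 10944 / 29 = 377.38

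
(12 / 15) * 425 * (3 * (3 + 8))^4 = 403213140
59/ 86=0.69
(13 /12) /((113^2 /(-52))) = -0.00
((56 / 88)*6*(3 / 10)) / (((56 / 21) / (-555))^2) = 34930035 / 704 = 49616.53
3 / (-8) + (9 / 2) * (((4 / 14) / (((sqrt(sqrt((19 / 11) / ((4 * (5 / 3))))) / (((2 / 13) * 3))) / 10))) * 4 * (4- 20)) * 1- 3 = -11520 * sqrt(2) * 55^(1 / 4) * 57^(3 / 4) / 1729- 27 / 8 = -535.69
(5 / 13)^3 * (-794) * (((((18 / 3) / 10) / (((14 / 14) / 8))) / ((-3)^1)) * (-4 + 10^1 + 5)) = 1746800 / 2197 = 795.08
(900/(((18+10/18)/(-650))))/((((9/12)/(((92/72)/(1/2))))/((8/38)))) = -71760000/3173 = -22615.82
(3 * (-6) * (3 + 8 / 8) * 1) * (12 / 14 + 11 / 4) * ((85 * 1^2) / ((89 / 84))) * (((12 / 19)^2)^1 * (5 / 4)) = -333784800 / 32129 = -10388.89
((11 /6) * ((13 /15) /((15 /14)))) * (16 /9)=2.64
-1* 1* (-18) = 18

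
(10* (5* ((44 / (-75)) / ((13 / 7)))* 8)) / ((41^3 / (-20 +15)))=24640 / 2687919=0.01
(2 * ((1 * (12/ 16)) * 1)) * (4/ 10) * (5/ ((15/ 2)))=0.40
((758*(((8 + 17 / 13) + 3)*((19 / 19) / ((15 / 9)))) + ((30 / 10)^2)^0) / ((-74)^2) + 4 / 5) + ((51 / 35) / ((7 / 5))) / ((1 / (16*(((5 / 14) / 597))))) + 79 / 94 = 3051986907213 / 1141883639260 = 2.67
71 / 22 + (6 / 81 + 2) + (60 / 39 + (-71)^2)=5047.84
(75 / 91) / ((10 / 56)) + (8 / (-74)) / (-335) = 743752 / 161135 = 4.62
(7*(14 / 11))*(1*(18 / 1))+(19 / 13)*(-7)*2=20006 / 143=139.90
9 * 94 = 846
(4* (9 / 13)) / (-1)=-2.77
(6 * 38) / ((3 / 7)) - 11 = 521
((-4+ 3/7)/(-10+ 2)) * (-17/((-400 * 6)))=17/5376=0.00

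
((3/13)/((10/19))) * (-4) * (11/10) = -627/325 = -1.93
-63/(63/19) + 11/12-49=-805/12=-67.08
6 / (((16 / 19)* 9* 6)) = 19 / 144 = 0.13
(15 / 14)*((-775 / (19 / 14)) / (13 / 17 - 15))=197625 / 4598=42.98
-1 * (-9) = 9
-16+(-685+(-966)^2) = 932455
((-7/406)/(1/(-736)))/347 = 368/10063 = 0.04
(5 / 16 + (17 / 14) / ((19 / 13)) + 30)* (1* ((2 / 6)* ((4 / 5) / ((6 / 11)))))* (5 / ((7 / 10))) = 1215005 / 11172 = 108.75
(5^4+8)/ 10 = 633/ 10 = 63.30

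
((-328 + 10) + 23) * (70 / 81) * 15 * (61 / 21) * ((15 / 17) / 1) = -9801.20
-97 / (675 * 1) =-97 / 675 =-0.14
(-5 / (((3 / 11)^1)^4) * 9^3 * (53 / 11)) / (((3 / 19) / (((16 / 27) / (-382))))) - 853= 52146373 / 1719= 30335.30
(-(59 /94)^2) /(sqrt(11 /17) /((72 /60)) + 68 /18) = -18108162 /168177797 + 469935 * sqrt(187) /336355594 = -0.09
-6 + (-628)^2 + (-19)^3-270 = 387249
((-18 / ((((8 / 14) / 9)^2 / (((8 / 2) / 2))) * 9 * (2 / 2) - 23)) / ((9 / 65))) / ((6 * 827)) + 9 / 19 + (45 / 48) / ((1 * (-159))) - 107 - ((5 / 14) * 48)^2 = -529917440569719 / 1323441629552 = -400.41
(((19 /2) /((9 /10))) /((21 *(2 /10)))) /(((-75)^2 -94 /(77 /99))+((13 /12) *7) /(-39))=380 /832197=0.00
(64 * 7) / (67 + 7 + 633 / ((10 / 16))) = 1120 / 2717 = 0.41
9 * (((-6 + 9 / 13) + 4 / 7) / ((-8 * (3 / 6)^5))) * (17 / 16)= 65943 / 364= 181.16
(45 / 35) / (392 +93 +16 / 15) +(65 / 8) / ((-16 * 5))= -646201 / 6532736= -0.10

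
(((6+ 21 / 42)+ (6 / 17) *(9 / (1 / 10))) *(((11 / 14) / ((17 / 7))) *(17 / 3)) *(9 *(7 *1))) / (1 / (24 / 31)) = 1803186 / 527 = 3421.61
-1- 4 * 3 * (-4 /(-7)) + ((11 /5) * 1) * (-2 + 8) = 5.34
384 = 384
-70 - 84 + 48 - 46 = -152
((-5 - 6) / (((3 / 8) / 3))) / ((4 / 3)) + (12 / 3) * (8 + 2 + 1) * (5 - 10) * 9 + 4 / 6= -6136 / 3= -2045.33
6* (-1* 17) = -102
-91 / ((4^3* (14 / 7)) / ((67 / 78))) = -469 / 768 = -0.61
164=164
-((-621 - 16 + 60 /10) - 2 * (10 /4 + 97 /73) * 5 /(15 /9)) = 47740 /73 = 653.97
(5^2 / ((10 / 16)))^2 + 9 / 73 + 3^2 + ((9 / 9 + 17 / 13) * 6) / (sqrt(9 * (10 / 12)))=12 * sqrt(30) / 13 + 117466 / 73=1614.18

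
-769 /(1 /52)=-39988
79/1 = 79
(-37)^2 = 1369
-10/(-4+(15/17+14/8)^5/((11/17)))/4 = -2351951360/180002874723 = -0.01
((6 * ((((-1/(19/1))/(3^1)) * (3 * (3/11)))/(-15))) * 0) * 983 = 0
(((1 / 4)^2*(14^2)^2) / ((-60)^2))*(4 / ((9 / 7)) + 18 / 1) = 45619 / 3240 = 14.08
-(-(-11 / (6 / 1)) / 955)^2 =-121 / 32832900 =-0.00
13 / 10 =1.30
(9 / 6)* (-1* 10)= -15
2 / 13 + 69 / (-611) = 25 / 611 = 0.04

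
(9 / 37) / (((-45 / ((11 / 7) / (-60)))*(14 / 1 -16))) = -0.00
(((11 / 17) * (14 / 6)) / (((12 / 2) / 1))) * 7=539 / 306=1.76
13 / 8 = 1.62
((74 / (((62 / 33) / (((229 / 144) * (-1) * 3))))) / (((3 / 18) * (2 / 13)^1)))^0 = 1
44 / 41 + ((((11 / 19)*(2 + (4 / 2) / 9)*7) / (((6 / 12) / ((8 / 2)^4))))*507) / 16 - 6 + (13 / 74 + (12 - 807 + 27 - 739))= 25006683659 / 172938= 144599.13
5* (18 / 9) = 10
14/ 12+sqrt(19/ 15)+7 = sqrt(285)/ 15+49/ 6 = 9.29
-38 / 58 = -19 / 29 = -0.66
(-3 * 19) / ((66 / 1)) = -0.86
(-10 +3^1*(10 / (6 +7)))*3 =-300 / 13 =-23.08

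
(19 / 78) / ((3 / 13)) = 19 / 18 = 1.06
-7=-7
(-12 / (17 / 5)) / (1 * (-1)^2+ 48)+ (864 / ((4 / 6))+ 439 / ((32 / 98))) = 35190791 / 13328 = 2640.37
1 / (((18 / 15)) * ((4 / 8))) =1.67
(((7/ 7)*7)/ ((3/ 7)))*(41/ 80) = 2009/ 240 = 8.37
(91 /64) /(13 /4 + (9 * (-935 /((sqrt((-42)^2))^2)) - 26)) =-4459 /86304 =-0.05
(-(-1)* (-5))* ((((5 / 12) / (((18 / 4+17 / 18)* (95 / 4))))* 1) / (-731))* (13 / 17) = 195 / 11569537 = 0.00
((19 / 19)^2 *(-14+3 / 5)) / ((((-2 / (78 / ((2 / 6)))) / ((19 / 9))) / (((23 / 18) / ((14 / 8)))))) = 761254 / 315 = 2416.68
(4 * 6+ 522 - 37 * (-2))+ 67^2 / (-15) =4811 / 15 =320.73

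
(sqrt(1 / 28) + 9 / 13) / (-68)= -9 / 884 -sqrt(7) / 952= -0.01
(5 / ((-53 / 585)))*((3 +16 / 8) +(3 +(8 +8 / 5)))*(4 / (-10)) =20592 / 53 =388.53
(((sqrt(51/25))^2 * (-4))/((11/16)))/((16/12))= -2448/275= -8.90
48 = 48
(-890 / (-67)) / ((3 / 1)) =890 / 201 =4.43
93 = 93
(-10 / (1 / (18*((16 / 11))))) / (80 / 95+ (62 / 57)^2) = -467856 / 3619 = -129.28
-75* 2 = -150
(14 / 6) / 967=7 / 2901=0.00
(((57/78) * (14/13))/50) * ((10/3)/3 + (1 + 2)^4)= 98287/76050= 1.29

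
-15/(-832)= 0.02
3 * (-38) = -114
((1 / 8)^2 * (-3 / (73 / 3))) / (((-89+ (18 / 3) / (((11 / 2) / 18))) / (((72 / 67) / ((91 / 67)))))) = 891 / 40548872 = 0.00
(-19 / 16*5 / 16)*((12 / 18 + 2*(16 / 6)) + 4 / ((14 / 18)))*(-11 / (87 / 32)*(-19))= -258115 / 812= -317.88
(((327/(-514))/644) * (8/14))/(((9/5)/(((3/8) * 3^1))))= -0.00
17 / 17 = 1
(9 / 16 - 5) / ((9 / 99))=-781 / 16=-48.81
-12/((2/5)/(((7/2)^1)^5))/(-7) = 36015/16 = 2250.94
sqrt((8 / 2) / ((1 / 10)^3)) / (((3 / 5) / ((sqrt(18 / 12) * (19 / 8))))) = 475 * sqrt(15) / 6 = 306.61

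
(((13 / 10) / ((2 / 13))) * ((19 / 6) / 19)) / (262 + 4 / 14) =1183 / 220320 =0.01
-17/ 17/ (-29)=1/ 29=0.03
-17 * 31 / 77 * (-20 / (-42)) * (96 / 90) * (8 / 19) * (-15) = 674560 / 30723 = 21.96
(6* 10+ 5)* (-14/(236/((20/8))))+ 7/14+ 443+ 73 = 119619/236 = 506.86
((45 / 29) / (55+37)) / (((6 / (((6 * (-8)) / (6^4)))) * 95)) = -1 / 912456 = -0.00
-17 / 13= -1.31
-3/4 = -0.75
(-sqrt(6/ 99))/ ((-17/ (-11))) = -sqrt(66)/ 51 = -0.16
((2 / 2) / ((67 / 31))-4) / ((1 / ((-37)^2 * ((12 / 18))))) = -216302 / 67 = -3228.39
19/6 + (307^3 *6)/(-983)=-1041621271/5898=-176605.84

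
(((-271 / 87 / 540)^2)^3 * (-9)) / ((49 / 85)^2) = -114475773846379969 / 114732832792554352422627840000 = -0.00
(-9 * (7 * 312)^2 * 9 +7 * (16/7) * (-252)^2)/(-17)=385342272/17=22667192.47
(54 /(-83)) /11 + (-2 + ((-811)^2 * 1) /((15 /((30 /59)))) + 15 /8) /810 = 9587289221 /349058160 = 27.47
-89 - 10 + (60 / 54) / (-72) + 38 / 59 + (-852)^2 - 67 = 725738.63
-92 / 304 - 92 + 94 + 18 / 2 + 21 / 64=13407 / 1216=11.03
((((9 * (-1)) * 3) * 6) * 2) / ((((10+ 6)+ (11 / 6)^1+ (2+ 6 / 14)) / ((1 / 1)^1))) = -13608 / 851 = -15.99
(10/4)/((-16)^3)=-5/8192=-0.00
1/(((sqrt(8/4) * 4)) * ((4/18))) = 9 * sqrt(2)/16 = 0.80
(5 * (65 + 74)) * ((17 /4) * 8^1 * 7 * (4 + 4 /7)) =756160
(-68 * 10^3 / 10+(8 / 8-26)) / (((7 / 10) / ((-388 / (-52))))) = -72750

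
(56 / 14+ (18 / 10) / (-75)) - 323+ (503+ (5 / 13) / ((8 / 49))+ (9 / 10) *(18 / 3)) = 2492513 / 13000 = 191.73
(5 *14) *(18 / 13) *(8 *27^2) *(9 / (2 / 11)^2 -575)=-2224703880 / 13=-171131067.69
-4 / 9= -0.44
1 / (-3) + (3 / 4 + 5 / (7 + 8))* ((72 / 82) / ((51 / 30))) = 473 / 2091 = 0.23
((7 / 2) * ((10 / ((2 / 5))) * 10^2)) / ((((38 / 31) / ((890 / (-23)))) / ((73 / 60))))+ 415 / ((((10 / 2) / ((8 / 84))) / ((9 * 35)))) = -874626845 / 2622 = -333572.40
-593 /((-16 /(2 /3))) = 593 /24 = 24.71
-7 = -7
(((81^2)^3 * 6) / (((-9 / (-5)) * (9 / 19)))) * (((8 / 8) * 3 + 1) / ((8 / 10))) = 9937335542850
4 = 4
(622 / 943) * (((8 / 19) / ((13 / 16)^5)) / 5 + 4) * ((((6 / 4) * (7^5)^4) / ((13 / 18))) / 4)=50076953015545162829704497678 / 432409684265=115809045999200530.49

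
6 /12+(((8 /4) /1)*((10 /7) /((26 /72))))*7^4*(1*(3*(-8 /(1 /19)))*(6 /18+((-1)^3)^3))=5775065.12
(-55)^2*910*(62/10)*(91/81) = 1553101550/81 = 19174093.21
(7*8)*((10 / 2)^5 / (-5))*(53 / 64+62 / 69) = -33359375 / 552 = -60433.65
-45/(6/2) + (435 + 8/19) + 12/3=8064/19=424.42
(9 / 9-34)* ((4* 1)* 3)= -396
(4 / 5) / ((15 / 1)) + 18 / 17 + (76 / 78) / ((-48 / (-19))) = 595841 / 397800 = 1.50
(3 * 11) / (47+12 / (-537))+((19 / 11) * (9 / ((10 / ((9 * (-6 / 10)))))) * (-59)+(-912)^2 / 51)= 440418064703 / 26208050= 16804.69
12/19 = 0.63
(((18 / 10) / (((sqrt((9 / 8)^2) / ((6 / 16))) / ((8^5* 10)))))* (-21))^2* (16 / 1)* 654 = 178376932470030336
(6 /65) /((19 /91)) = 42 /95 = 0.44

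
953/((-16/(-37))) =35261/16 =2203.81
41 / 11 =3.73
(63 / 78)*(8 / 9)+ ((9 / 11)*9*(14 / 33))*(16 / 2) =121324 / 4719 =25.71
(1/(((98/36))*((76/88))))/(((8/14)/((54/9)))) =594/133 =4.47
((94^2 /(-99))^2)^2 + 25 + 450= 6095735013721291 /96059601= 63457842.32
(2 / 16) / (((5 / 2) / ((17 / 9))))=17 / 180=0.09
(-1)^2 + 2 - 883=-880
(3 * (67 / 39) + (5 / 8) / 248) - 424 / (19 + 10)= -7079011 / 747968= -9.46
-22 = -22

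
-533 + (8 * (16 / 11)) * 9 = -4711 / 11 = -428.27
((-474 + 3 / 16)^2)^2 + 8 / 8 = 50399480039.10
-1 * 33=-33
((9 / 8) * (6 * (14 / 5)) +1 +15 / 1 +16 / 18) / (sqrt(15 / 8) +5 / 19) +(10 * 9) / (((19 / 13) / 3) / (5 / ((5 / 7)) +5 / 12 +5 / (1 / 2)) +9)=288021814 / 60593085 +1162781 * sqrt(30) / 234675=31.89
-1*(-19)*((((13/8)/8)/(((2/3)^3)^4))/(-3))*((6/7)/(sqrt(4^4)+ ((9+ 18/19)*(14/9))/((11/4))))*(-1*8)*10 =27434578743/51838976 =529.23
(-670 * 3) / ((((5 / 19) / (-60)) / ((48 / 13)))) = 21997440 / 13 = 1692110.77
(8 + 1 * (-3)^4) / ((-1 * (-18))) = 89 / 18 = 4.94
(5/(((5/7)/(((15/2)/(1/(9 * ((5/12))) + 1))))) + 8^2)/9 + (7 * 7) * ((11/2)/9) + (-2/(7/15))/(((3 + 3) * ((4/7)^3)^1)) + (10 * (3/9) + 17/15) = 2314621/54720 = 42.30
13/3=4.33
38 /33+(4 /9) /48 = 1379 /1188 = 1.16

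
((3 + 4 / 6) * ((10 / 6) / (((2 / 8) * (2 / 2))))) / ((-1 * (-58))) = 110 / 261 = 0.42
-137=-137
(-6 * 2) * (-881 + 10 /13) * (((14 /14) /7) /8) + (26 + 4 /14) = 39113 /182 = 214.91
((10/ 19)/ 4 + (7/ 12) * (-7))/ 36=-901/ 8208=-0.11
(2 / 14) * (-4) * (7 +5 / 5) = -32 / 7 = -4.57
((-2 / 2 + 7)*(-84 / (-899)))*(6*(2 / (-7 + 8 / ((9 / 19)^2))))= 0.23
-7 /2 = -3.50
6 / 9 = 2 / 3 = 0.67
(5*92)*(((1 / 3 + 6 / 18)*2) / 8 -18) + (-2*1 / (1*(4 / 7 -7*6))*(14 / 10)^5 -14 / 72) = -133815811511 / 16312500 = -8203.27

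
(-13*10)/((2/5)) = -325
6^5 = 7776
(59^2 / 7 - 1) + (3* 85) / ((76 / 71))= 390759 / 532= 734.51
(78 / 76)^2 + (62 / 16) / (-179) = 533327 / 516952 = 1.03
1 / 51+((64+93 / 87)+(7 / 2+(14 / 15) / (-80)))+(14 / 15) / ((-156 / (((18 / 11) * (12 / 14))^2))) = 68.57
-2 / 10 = -1 / 5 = -0.20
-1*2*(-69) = 138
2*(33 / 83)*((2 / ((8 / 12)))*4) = 792 / 83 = 9.54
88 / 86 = 44 / 43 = 1.02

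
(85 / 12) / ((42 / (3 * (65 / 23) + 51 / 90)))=106097 / 69552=1.53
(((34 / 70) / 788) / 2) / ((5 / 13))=221 / 275800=0.00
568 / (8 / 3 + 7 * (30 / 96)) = 117.01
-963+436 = -527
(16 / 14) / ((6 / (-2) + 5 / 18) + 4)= 144 / 161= 0.89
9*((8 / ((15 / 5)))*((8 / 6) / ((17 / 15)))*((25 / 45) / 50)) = 16 / 51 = 0.31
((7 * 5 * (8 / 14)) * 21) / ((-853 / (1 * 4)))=-1680 / 853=-1.97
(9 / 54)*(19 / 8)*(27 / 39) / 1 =57 / 208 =0.27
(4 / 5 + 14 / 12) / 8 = 59 / 240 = 0.25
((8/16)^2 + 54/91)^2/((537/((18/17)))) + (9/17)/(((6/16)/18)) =5123108091/201592664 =25.41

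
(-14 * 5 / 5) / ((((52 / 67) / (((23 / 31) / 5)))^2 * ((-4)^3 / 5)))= 16622767 / 415767040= 0.04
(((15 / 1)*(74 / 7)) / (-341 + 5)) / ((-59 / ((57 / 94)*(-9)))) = -94905 / 2174032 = -0.04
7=7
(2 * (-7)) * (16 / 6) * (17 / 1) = -1904 / 3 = -634.67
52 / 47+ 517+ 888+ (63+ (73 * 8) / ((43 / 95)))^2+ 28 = 159264735034 / 86903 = 1832672.46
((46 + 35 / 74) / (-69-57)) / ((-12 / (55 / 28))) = 189145 / 3132864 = 0.06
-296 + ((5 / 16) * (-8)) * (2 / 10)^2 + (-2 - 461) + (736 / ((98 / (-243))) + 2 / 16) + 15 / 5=-5058671 / 1960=-2580.95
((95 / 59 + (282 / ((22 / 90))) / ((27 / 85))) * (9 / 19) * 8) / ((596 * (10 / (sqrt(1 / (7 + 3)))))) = 0.73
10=10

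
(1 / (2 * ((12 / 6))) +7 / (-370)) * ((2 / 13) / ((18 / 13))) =19 / 740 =0.03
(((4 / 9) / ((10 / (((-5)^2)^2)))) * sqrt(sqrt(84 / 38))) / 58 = 0.58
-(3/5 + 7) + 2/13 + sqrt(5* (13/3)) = -484/65 + sqrt(195)/3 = -2.79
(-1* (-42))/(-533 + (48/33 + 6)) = -154/1927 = -0.08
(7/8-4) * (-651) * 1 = 16275/8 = 2034.38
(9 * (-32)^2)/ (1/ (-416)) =-3833856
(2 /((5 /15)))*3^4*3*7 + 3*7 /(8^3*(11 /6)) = 28740159 /2816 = 10206.02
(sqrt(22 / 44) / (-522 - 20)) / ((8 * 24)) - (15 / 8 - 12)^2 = -102.52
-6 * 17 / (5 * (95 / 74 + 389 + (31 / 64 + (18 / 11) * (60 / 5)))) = -2656896 / 53451085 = -0.05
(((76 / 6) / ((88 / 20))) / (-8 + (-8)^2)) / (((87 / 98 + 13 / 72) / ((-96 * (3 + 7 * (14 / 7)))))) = -3255840 / 41459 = -78.53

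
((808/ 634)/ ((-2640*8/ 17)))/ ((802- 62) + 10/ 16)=-1717/ 1239628500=-0.00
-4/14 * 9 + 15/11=-93/77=-1.21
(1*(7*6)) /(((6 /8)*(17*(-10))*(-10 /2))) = 0.07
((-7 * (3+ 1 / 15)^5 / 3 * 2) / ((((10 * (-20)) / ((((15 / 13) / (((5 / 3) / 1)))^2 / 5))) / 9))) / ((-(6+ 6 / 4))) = -720870416 / 990234375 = -0.73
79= 79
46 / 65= 0.71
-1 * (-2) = 2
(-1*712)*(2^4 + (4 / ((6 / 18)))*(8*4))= -284800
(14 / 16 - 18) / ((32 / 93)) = -12741 / 256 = -49.77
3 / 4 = 0.75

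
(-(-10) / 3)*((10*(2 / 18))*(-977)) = -97700 / 27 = -3618.52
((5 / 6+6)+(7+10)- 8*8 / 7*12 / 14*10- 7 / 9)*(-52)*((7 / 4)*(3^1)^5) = 17123535 / 14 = 1223109.64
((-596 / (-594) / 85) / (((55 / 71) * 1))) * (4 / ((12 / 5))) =21158 / 833085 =0.03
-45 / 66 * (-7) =105 / 22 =4.77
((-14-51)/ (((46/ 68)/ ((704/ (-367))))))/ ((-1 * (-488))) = 194480/ 514901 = 0.38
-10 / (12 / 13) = -65 / 6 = -10.83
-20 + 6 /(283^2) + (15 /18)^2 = -55661639 /2883204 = -19.31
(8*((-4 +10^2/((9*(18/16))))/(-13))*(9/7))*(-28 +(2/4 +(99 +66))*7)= -614992/117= -5256.34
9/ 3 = 3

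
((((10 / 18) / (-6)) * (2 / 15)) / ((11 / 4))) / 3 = -4 / 2673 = -0.00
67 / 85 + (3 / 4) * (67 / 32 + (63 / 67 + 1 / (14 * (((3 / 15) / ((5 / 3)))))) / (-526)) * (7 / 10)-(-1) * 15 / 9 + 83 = 19912269029 / 230059776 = 86.55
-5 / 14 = -0.36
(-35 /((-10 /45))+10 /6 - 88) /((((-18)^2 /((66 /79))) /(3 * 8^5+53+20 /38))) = 2925906907 /162108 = 18049.12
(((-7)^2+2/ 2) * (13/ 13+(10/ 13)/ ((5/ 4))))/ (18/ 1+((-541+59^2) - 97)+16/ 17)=17850/ 632489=0.03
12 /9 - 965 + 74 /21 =-6721 /7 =-960.14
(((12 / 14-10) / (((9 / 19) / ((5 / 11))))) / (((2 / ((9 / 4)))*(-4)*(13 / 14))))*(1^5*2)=760 / 143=5.31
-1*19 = -19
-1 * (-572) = 572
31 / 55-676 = -37149 / 55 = -675.44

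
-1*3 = -3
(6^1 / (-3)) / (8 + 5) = -2 / 13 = -0.15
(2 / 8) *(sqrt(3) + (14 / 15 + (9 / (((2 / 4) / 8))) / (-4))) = -263 / 30 + sqrt(3) / 4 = -8.33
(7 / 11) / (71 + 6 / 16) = 56 / 6281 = 0.01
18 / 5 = 3.60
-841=-841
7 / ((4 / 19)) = 133 / 4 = 33.25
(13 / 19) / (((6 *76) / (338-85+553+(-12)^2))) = 325 / 228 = 1.43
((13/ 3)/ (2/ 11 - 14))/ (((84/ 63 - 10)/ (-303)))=-3333/ 304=-10.96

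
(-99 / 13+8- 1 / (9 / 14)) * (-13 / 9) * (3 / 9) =137 / 243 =0.56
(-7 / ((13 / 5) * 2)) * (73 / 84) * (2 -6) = 365 / 78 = 4.68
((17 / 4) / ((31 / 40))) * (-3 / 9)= -170 / 93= -1.83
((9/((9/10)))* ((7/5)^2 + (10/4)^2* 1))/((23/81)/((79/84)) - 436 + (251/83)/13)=-1889537247/10022267930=-0.19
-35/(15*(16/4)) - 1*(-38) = 449/12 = 37.42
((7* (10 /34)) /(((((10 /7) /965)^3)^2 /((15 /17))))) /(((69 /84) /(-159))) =-3552929270182150374554325 /106352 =-33407263334795305913.89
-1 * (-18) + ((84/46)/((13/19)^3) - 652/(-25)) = 62887112/1263275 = 49.78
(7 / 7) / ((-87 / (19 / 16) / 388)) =-1843 / 348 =-5.30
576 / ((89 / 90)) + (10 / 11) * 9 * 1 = 578250 / 979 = 590.65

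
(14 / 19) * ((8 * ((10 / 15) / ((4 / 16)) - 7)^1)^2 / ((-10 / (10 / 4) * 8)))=-4732 / 171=-27.67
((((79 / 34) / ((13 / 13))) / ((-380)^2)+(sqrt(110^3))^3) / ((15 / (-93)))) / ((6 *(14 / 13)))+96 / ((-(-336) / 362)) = 30467570309 / 294576000 - 2950161500 *sqrt(110) / 21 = -1473407270.25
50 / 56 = 25 / 28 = 0.89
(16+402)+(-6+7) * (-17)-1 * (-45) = 446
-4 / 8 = -1 / 2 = -0.50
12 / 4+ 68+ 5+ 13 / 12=925 / 12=77.08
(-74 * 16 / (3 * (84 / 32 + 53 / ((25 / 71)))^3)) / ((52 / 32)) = -0.00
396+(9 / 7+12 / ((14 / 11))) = 2847 / 7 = 406.71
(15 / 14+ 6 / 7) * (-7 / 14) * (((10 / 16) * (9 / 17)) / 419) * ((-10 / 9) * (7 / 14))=675 / 1595552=0.00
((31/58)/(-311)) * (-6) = 93/9019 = 0.01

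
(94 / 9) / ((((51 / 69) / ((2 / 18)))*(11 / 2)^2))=8648 / 166617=0.05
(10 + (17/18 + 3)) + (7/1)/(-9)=13.17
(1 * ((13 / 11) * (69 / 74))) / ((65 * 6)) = 23 / 8140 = 0.00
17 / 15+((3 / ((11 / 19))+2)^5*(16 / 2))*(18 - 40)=-738493286863 / 219615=-3362672.34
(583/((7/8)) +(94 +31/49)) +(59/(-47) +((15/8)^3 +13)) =918847441/1179136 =779.25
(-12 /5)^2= 144 /25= 5.76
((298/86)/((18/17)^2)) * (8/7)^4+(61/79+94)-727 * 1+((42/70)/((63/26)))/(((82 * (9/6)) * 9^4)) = -61899984837139144/98731131713865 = -626.96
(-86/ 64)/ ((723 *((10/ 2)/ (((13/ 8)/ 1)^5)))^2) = -0.00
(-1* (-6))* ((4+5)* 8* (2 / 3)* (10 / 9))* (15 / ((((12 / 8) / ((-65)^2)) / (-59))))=-797680000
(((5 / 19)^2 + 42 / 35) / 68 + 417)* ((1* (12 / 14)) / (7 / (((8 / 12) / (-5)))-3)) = -51184871 / 7947415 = -6.44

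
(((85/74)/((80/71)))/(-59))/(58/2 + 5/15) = -3621/6147328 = -0.00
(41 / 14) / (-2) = -41 / 28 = -1.46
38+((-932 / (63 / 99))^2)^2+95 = 11046746553397349 / 2401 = 4600894024738.59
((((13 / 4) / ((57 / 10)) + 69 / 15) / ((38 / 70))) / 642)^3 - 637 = -1712852126489214112787 / 2688935848144429248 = -637.00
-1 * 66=-66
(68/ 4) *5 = 85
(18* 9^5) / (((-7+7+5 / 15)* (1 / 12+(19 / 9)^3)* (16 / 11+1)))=3788111448 / 27679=136858.68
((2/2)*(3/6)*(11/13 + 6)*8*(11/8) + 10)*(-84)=-52038/13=-4002.92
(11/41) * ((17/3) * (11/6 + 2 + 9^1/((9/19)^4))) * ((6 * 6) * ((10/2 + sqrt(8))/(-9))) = -497851970/89667- 199140788 * sqrt(2)/89667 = -8693.05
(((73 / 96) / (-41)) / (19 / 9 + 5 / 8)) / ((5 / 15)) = -657 / 32308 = -0.02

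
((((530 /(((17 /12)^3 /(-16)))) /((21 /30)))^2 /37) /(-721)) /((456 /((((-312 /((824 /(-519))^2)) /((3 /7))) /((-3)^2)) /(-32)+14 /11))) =-33940733191603200000 /9994228914502341971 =-3.40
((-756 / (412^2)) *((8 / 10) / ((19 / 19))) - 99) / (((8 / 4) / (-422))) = 20889.75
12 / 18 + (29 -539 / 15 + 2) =-64 / 15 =-4.27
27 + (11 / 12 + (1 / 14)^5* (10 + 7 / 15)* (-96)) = 28149841 / 1008420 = 27.91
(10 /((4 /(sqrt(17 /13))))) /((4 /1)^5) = 5 * sqrt(221) /26624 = 0.00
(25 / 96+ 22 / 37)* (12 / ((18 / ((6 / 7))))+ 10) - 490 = -161603 / 336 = -480.96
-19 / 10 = -1.90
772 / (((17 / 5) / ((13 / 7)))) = 50180 / 119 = 421.68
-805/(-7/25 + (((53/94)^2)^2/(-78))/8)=2873.34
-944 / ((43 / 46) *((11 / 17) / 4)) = -2952832 / 473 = -6242.77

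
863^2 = 744769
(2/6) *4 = 4/3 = 1.33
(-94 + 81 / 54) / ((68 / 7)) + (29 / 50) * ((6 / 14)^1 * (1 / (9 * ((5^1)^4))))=-424919903 / 44625000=-9.52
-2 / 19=-0.11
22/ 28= 11/ 14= 0.79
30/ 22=15/ 11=1.36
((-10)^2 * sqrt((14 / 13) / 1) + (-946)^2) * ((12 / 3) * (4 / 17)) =1600 * sqrt(182) / 221 + 14318656 / 17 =842371.55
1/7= 0.14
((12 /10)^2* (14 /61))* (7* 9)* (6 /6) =20.82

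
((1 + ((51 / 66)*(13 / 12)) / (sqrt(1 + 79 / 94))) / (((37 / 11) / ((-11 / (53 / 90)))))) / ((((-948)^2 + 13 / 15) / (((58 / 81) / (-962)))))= 135575*sqrt(16262) / 6091668676182708 + 175450 / 38146287471279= 0.00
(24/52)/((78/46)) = 46/169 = 0.27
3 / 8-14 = -109 / 8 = -13.62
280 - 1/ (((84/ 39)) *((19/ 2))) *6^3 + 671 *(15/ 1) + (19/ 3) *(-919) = 1801130/ 399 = 4514.11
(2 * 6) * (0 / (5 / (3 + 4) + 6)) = 0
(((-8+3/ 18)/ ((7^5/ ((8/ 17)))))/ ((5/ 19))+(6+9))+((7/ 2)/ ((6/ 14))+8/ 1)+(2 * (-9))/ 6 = 80475137/ 2857190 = 28.17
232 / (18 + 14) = 29 / 4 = 7.25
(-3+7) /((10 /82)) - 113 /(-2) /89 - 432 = -354723 /890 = -398.57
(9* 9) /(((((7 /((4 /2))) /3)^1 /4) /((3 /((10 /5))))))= 2916 /7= 416.57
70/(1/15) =1050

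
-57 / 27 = -19 / 9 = -2.11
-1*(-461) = 461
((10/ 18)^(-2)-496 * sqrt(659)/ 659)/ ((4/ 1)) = 81/ 100-124 * sqrt(659)/ 659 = -4.02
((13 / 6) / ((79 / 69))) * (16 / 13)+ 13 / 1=1211 / 79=15.33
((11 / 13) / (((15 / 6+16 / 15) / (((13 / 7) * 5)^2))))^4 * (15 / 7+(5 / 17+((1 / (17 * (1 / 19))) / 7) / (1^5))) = 40883463716519531250000 / 89922089976003719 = 454654.29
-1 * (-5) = 5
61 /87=0.70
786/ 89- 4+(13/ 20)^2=187041/ 35600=5.25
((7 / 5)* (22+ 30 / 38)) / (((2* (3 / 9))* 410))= 9093 / 77900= 0.12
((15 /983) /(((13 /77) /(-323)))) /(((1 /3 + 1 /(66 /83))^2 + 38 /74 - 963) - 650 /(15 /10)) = 20042544060 /956547113171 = 0.02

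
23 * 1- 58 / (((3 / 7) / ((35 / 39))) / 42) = -198043 / 39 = -5078.03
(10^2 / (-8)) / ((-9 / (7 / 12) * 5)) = 35 / 216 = 0.16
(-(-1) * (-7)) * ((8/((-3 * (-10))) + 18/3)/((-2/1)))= 329/15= 21.93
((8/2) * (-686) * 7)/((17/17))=-19208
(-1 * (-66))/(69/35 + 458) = 2310/16099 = 0.14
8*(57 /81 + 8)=1880 /27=69.63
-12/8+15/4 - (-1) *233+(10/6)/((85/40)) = 48151/204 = 236.03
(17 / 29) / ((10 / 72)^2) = 22032 / 725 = 30.39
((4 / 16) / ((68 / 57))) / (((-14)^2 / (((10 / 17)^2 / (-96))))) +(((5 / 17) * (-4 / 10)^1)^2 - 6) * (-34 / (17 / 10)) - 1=14633503781 / 123257344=118.72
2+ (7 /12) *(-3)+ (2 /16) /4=9 /32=0.28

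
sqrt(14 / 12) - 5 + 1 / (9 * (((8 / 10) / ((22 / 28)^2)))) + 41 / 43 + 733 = sqrt(42) / 6 + 221196335 / 303408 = 730.12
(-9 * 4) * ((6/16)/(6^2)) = -3/8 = -0.38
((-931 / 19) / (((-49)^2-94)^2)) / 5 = -49 / 26611245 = -0.00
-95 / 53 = -1.79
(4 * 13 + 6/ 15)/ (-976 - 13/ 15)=-786/ 14653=-0.05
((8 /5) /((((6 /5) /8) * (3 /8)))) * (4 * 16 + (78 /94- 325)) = -1043456 /141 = -7400.40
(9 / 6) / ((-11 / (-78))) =10.64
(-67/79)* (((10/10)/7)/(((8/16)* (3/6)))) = -268/553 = -0.48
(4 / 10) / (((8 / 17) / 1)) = 0.85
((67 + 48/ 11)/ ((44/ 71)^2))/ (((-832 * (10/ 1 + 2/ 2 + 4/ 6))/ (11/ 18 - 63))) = 888783751/ 744167424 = 1.19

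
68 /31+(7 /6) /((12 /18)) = 3.94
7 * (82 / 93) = 574 / 93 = 6.17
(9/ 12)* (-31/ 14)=-93/ 56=-1.66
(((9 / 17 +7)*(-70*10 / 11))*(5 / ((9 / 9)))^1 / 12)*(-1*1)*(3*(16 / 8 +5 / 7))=304000 / 187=1625.67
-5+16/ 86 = -4.81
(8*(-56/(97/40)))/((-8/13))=300.21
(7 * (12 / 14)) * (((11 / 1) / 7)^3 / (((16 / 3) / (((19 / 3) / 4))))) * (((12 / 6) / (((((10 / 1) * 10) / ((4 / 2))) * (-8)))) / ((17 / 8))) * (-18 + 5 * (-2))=75867 / 166600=0.46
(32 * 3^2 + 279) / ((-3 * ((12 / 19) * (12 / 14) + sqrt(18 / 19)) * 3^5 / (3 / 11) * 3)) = 3724 / 63657- 6517 * sqrt(38) / 381942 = -0.05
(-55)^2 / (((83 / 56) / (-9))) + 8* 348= -15584.67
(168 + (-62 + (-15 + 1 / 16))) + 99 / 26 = 19733 / 208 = 94.87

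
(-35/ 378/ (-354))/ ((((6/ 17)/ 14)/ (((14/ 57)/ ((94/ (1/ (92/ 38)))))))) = 4165/ 371959128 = 0.00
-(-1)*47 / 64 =47 / 64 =0.73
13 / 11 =1.18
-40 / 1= -40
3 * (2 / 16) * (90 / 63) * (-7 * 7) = -105 / 4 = -26.25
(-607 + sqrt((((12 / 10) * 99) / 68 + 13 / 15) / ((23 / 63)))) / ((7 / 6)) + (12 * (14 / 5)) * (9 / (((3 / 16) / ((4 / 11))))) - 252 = -71538 / 385 + 3 * sqrt(109452630) / 13685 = -183.52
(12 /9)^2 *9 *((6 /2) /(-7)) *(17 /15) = -272 /35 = -7.77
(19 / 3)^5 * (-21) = -17332693 / 81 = -213983.86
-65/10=-13/2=-6.50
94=94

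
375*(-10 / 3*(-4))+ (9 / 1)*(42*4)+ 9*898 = 14594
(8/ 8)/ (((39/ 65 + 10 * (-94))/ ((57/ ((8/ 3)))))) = -855/ 37576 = -0.02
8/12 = 2/3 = 0.67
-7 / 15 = -0.47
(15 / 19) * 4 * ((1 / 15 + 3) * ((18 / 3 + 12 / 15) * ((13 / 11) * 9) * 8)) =5855616 / 1045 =5603.46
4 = 4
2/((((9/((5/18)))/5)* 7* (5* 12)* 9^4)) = 5/44641044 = 0.00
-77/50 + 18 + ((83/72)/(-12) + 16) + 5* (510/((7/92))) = 5072253427/151200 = 33546.65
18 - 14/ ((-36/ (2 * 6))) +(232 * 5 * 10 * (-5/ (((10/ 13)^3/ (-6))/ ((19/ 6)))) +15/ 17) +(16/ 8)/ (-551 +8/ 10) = 37742801415/ 15589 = 2421117.55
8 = 8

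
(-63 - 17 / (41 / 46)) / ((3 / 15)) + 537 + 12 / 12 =5233 / 41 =127.63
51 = 51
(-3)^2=9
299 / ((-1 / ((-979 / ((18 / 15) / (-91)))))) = -133188055 / 6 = -22198009.17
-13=-13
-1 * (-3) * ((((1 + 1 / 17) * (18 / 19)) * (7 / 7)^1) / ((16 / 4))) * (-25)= -6075 / 323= -18.81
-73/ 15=-4.87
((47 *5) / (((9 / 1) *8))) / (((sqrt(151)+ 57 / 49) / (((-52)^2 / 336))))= -5282095 / 25869744+ 13622245 *sqrt(151) / 77609232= 1.95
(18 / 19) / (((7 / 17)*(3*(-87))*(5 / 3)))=-102 / 19285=-0.01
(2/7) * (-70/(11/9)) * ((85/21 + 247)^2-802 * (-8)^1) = -612468800/539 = -1136305.75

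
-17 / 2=-8.50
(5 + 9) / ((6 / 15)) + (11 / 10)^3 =36331 / 1000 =36.33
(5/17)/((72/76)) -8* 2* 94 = -460129/306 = -1503.69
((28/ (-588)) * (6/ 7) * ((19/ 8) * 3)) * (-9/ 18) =57/ 392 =0.15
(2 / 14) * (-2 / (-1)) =2 / 7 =0.29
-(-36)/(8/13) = 117/2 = 58.50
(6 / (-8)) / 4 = -3 / 16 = -0.19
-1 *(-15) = 15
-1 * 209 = -209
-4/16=-1/4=-0.25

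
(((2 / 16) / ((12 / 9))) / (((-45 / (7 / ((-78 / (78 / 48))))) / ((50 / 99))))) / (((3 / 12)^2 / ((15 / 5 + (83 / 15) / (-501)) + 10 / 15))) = 12019 / 1339173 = 0.01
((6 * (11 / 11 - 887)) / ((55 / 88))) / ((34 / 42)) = -893088 / 85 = -10506.92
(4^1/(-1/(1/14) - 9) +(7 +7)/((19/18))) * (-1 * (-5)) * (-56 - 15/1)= -2030600/437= -4646.68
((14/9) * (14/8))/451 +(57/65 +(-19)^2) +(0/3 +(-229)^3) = -6336592270849/527670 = -12008627.12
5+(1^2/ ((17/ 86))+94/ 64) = 6271/ 544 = 11.53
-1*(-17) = 17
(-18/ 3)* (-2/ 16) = 3/ 4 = 0.75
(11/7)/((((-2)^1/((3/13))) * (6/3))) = -33/364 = -0.09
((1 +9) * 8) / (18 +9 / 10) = 800 / 189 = 4.23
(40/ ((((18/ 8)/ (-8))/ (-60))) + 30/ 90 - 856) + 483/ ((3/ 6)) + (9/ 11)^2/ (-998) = 3131375455/ 362274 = 8643.67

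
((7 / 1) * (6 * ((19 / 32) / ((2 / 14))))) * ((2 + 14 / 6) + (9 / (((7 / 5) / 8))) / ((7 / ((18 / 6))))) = 73663 / 16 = 4603.94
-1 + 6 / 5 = 1 / 5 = 0.20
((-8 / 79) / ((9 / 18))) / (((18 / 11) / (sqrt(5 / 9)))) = -88 * sqrt(5) / 2133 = -0.09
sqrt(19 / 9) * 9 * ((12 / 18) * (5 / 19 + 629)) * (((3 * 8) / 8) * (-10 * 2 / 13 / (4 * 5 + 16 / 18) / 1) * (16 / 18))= -2869440 * sqrt(19) / 11609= -1077.41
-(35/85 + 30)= -517/17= -30.41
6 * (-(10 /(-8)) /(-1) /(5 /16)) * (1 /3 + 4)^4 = -228488 /27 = -8462.52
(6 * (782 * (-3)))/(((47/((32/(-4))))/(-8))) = -900864/47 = -19167.32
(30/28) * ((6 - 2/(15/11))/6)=17/21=0.81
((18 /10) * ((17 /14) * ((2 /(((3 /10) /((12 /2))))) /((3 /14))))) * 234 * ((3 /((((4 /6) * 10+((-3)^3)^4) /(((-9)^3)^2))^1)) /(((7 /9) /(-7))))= -4109756547312 /1594343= -2577711.66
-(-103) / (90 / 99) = 113.30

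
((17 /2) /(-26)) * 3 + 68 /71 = -85 /3692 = -0.02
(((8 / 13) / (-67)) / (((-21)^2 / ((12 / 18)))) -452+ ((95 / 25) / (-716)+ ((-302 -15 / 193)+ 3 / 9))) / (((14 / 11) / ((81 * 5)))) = -19804297042364703 / 82568159128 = -239853.92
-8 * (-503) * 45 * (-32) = -5794560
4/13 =0.31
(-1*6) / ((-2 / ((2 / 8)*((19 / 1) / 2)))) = 57 / 8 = 7.12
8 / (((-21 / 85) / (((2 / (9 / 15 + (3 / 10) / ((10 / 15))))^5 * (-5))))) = 348160000000 / 85766121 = 4059.41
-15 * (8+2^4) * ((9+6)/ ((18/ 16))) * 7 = -33600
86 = 86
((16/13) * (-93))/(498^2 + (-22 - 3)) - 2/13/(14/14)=-497446/3223727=-0.15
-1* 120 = -120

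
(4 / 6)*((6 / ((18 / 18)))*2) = 8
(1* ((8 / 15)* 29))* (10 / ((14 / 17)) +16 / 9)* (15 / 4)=50866 / 63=807.40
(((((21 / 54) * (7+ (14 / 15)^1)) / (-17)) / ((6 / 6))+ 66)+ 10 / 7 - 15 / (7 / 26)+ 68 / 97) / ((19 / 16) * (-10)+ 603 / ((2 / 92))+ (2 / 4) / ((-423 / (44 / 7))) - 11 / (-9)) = 421651852 / 955651602375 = 0.00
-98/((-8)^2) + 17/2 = 223/32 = 6.97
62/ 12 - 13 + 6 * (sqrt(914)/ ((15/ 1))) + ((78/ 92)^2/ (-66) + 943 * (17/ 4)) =2 * sqrt(914)/ 5 + 558610841/ 139656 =4012.00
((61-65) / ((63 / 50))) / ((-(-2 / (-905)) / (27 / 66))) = 587.66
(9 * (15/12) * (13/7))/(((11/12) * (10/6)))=1053/77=13.68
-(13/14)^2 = -169/196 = -0.86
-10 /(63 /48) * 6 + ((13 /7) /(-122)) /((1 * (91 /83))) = -273363 /5978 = -45.73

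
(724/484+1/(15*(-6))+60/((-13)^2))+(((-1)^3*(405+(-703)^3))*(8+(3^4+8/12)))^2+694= 198456379028854810186669029/204490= 970494298150788841442.95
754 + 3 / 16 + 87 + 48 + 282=18739 / 16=1171.19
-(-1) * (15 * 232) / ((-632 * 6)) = -145 / 158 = -0.92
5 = 5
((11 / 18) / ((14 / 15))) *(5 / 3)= 275 / 252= 1.09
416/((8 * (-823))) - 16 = -13220/823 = -16.06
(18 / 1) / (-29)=-18 / 29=-0.62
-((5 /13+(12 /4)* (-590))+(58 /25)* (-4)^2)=563061 /325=1732.50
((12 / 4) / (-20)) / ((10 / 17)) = -51 / 200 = -0.26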